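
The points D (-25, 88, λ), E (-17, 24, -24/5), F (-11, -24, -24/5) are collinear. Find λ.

-24/5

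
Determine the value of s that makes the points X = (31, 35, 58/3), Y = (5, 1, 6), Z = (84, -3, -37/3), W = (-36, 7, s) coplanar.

53/3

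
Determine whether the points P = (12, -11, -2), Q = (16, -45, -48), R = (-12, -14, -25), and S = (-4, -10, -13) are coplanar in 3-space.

Yes

A normal to the plane through P, Q, R is n = PQ × PR = (644, 1196, -828).
The plane has equation n·X = -3772. For S: n·S = -3772.
Equal, so S lies in the plane and all four are coplanar.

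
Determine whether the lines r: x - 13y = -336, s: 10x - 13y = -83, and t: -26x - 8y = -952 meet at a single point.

No

Intersecting r and s: solving the 2×2 system gives (x, y) = (253/9, 3277/117).
Substitute into t: (-26)(253/9) + (-8)(3277/117) = -111730/117.
But t requires -952 ≠ -111730/117, so the three lines have no common point.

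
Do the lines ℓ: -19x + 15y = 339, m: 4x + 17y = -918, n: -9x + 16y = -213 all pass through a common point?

Intersecting ℓ and m: solving the 2×2 system gives (x, y) = (-51, -42).
Substitute into n: (-9)(-51) + (16)(-42) = -213.
This equals -213, so (-51, -42) lies on all three lines and they are concurrent.

Yes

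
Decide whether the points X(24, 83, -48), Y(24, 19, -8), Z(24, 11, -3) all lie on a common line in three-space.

Yes

XY = (0, -64, 40), XZ = (0, -72, 45).
Each component of XZ is 9/8 times the corresponding component of XY, so XZ = 9/8·XY and the points are collinear.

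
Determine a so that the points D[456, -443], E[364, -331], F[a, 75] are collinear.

61/2

The three points are collinear iff det[DE; DF] = 0.
This determinant is linear in a: (-112)a + (3416) = 0, so a = 61/2.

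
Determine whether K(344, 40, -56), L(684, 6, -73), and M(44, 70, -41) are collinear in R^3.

KL = (340, -34, -17), KM = (-300, 30, 15).
Each component of KM is -15/17 times the corresponding component of KL, so KM = -15/17·KL and the points are collinear.

Yes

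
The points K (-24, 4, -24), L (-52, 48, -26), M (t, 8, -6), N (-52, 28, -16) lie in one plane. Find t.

Normal to plane KLN: n = (400, 280, 560); plane equation n·P = -21920.
Requiring n·M = -21920: (400)t + (-1120) = -21920.
So t = -52.

-52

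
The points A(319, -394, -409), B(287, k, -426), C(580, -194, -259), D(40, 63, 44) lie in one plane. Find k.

The points are coplanar iff AB · (AC × AD) = 0.
Expanding, this is linear in k: (-160083)k + (-66754611) = 0.
So k = -417.

-417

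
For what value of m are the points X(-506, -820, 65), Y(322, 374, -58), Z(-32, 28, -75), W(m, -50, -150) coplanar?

-266

Normal to plane XYZ: n = (-62856, 57618, 136188); plane equation n·P = -6589404.
Requiring n·W = -6589404: (-62856)m + (-23309100) = -6589404.
So m = -266.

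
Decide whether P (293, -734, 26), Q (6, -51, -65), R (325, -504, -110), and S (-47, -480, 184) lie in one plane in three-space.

A normal to the plane through P, Q, R is n = PQ × PR = (-71958, -41944, -87866).
The plane has equation n·X = 7418686. For S: n·S = 7347802.
7347802 ≠ 7418686, so S is off the plane.

No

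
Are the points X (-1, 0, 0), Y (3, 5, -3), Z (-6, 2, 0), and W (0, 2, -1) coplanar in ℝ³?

The four points are coplanar iff the 3×3 determinant with rows XY, XZ, XW is zero.
Rows: (4, 5, -3), (-5, 2, 0), (1, 2, -1).
Expanding along the first row: (4)(-2) − (5)(5) + (-3)(-12) = 3.
Nonzero ⇒ not coplanar.

No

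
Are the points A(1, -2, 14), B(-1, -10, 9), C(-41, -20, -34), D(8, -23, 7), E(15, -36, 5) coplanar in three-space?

No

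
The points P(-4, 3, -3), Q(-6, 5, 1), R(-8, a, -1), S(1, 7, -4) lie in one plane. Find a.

1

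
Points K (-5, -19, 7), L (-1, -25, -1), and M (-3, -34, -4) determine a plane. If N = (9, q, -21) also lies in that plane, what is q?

The plane through K, L, M has equation −54x + 28y − 48z = -598.
Substituting N: (28)q + (522) = -598, so q = -40.

-40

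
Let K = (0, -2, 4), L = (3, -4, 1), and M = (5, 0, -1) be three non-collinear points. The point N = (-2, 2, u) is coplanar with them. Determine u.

6

A normal to the plane is n = KL × KM = (16, 0, 16).
N lies in the plane iff n · KN = 0.
This gives (16)u + (-96) = 0, so u = 6.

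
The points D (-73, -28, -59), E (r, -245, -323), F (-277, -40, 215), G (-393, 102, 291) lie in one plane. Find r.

217

The points are coplanar iff DE · (DF × DG) = 0.
Expanding, this is linear in r: (-39820)r + (8640940) = 0.
So r = 217.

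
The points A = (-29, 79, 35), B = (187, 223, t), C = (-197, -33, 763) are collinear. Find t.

-901

Collinearity requires AB × AC = 0; each component is linear in t.
The x-component gives (112)t + (100912) = 0, so t = -901.
The remaining components then also vanish.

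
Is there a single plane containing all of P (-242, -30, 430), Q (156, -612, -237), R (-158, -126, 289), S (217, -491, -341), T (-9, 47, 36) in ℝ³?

The plane through P, Q, R has normal n = PQ × PR = (18030, 90, 10680) and equation n·X = 226440.
Checking the remaining points: n·S = 226440, n·T = 226440.
All equal 226440, so all 5 points lie in one plane.

Yes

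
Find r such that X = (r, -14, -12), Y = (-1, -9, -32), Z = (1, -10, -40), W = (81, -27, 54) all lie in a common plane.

The points are coplanar iff XY · (XZ × XW) = 0.
Expanding, this is linear in r: (230)r + (-4830) = 0.
So r = 21.

21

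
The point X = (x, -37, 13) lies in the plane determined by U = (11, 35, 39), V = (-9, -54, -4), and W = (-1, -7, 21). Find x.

-15

Coplanarity requires UV · (UW × UX) = 0.
UV = (-20, -89, -43), UW = (-12, -42, -18); the triple product is linear in x with coefficient -204 and constant term -3060.
Setting it to zero: x = -15.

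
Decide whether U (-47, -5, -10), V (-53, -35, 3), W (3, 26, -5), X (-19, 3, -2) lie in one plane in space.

No

With U as base: UV = (-6, -30, 13), UW = (50, 31, 5), UX = (28, 8, 8).
UW × UX = (208, -260, -468).
UV · (UW × UX) = 468.
Since 468 ≠ 0, the four points are not coplanar.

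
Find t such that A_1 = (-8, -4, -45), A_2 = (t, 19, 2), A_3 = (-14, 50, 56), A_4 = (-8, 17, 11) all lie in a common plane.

The points are coplanar iff A_1A_2 · (A_1A_3 × A_1A_4) = 0.
Expanding, this is linear in t: (903)t + (9030) = 0.
So t = -10.

-10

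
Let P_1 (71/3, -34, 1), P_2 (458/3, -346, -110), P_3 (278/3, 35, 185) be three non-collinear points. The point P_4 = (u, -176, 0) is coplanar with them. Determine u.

The plane through P_1, P_2, P_3 has equation −49749x − 31395y + 30429z = -79534.
Substituting P_4: (-49749)u + (5525520) = -79534, so u = 338/3.

338/3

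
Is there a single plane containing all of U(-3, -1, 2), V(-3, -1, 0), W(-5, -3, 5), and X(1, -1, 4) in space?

With U as base: UV = (0, 0, -2), UW = (-2, -2, 3), UX = (4, 0, 2).
UW × UX = (-4, 16, 8).
UV · (UW × UX) = -16.
Since -16 ≠ 0, the four points are not coplanar.

No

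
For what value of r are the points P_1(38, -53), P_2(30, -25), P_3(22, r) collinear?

3

Collinearity: (P_3 − P_1) must be parallel to (P_2 − P_1) = (-8, 28).
Cross-multiplying the components: (r − (-53))·(-8) = (-16)·(28).
Solving gives r = 3.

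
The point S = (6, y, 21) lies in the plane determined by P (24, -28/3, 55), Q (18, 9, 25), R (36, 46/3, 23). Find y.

Coplanarity requires PQ · (PR × PS) = 0.
PQ = (-6, 55/3, -30), PR = (12, 74/3, -32); the triple product is linear in y with coefficient -552 and constant term 4600.
Setting it to zero: y = 25/3.

25/3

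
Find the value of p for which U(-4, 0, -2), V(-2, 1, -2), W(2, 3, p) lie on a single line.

-2

Direction UV = (2, 1, 0). From the x-coordinate of W, the parameter along the line is τ = (2 − (-4))/2 = 3.
Then p = (-2) + 3·(0) = -2.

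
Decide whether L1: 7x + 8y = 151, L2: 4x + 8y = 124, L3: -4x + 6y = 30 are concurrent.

Yes

Lines aᵢx + bᵢy = cᵢ with pairwise distinct directions are concurrent exactly when det[aᵢ bᵢ cᵢ] = 0.
Here the determinant is 0.
It vanishes, so the lines are concurrent at (9, 11).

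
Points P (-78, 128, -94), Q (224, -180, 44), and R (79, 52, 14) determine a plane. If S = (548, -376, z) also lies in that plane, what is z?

The plane through P, Q, R has equation −22776x − 10950y + 25404z = -2013048.
Substituting S: (25404)z + (-8364048) = -2013048, so z = 250.

250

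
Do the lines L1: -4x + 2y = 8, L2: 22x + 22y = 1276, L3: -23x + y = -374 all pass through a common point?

Yes

Intersecting L1 and L2: solving the 2×2 system gives (x, y) = (18, 40).
Substitute into L3: (-23)(18) + (1)(40) = -374.
This equals -374, so (18, 40) lies on all three lines and they are concurrent.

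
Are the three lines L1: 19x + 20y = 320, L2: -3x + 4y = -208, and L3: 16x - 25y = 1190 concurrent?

Yes

Lines aᵢx + bᵢy = cᵢ with pairwise distinct directions are concurrent exactly when det[aᵢ bᵢ cᵢ] = 0.
Here the determinant is 0.
It vanishes, so the lines are concurrent at (40, -22).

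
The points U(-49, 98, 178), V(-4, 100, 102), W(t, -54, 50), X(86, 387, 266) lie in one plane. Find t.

Coplanarity ⇔ det[UV; UW; UX] = 0.
Expanding, this is linear in t: (-22140)t + (-1616220) = 0.
So t = -73.

-73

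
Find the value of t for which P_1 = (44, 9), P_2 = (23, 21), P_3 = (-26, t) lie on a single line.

49

Collinearity: (P_3 − P_1) must be parallel to (P_2 − P_1) = (-21, 12).
Cross-multiplying the components: (t − 9)·(-21) = (-70)·(12).
Solving gives t = 49.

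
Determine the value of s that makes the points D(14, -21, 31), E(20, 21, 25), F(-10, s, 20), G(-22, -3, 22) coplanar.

21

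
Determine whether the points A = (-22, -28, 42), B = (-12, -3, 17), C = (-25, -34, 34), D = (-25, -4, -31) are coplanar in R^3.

No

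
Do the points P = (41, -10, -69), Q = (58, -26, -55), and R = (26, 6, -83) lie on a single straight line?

No

PQ = (17, -16, 14), PR = (-15, 16, -14).
Comparing components 3 and 1: (14)(-15) − (17)(-14) = 28 ≠ 0, so PQ and PR are not parallel and the points are not collinear.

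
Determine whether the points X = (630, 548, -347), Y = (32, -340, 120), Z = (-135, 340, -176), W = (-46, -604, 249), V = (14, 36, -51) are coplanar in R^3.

The plane through X, Y, Z has normal n = XY × XZ = (-54712, -254997, -554936) and equation n·P = 18355876.
Checking the remaining points: n·W = 18355876, n·V = 18355876.
All equal 18355876, so all 5 points lie in one plane.

Yes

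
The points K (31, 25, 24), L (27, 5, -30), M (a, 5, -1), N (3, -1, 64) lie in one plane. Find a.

21

Normal to plane KLN: n = (-2204, 1672, -456); plane equation n·P = -37468.
Requiring n·M = -37468: (-2204)a + (8816) = -37468.
So a = 21.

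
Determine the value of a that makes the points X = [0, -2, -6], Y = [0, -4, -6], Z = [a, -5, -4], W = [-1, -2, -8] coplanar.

The points are coplanar iff XY · (XZ × XW) = 0.
Expanding, this is linear in a: (-4)a + (4) = 0.
So a = 1.

1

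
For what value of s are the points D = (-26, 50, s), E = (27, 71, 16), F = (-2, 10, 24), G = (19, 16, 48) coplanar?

-40

The points are coplanar iff DE · (DF × DG) = 0.
Expanding, this is linear in s: (-1107)s + (-44280) = 0.
So s = -40.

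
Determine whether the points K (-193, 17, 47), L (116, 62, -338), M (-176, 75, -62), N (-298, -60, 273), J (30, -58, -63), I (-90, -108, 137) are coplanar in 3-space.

No

The plane through K, L, M has normal n = KL × KM = (17425, 27136, 17157) and equation n·P = -2095334.
Checking the remaining points: n·N = -2136949, n·J = -2132029, n·I = -2148429.
Since n·N = -2136949 ≠ -2095334, N is off the plane and the points are not all coplanar.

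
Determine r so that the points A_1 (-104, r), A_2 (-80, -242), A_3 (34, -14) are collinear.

-290

Collinearity: (A_1 − A_2) must be parallel to (A_3 − A_2) = (114, 228).
Cross-multiplying the components: (r − (-242))·(114) = (-24)·(228).
Solving gives r = -290.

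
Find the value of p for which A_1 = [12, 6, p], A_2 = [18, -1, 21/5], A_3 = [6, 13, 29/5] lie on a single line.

5

Direction A_2A_3 = (-12, 14, 8/5). From the x-coordinate of A_1, the parameter along the line is τ = (12 − 18)/(-12) = 1/2.
Then p = 21/5 + 1/2·(8/5) = 5.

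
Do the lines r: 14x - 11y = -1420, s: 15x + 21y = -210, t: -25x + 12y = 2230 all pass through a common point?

Yes

Intersecting r and s: solving the 2×2 system gives (x, y) = (-70, 40).
Substitute into t: (-25)(-70) + (12)(40) = 2230.
This equals 2230, so (-70, 40) lies on all three lines and they are concurrent.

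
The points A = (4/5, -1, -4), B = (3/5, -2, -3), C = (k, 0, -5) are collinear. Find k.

Direction AB = (-1/5, -1, 1). From the y-coordinate of C, the parameter along the line is τ = (0 − (-1))/(-1) = -1.
Then k = 4/5 + (-1)·(-1/5) = 1.

1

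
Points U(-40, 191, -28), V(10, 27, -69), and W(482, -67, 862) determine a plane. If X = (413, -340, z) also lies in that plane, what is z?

466

A normal to the plane is n = UV × UW = (-156538, -65902, 72708).
X lies in the plane iff n · UX = 0.
This gives (72708)z + (-33881928) = 0, so z = 466.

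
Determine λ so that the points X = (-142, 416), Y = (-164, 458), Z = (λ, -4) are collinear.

78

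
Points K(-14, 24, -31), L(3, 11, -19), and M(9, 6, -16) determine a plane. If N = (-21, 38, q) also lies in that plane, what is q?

Coplanarity requires KL · (KM × KN) = 0.
KL = (17, -13, 12), KM = (23, -18, 15); the triple product is linear in q with coefficient -7 and constant term -70.
Setting it to zero: q = -10.

-10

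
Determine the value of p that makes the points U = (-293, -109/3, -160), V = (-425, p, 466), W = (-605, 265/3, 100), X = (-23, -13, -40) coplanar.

638/3

Normal to plane UWX: n = (26680/3, 107640, -40940); plane equation n·P = 101200/3.
Requiring n·V = 101200/3: (107640)p + (-68573120/3) = 101200/3.
So p = 638/3.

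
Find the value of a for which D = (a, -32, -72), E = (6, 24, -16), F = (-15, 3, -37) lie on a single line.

Collinearity requires DE × DF = 0; each component is linear in a.
The y-component gives (-21)a + (-1050) = 0, so a = -50.
The remaining components then also vanish.

-50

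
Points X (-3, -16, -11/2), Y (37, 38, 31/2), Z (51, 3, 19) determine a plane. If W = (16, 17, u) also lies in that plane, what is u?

A normal to the plane is n = XY × XZ = (924, 154, -2156).
W lies in the plane iff n · XW = 0.
This gives (-2156)u + (10780) = 0, so u = 5.

5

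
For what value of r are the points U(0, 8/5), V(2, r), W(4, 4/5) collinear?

Collinearity: (V − U) must be parallel to (W − U) = (4, -4/5).
Cross-multiplying the components: (r − 8/5)·(4) = (2)·(-4/5).
Solving gives r = 6/5.

6/5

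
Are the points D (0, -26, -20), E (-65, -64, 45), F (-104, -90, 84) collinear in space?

No

DE = (-65, -38, 65), DF = (-104, -64, 104).
DE × DF = (208, 0, 208).
The cross product is nonzero, so the points do not lie on one line.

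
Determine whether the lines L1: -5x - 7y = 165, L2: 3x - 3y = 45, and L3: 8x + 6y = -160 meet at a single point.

Yes

Lines aᵢx + bᵢy = cᵢ with pairwise distinct directions are concurrent exactly when det[aᵢ bᵢ cᵢ] = 0.
Here the determinant is 0.
It vanishes, so the lines are concurrent at (-5, -20).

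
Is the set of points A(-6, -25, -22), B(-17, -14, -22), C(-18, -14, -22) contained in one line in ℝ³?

No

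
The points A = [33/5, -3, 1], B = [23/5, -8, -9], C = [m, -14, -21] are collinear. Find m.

Collinearity requires AB × AC = 0; each component is linear in m.
The y-component gives (-10)m + (22) = 0, so m = 11/5.
The remaining components then also vanish.

11/5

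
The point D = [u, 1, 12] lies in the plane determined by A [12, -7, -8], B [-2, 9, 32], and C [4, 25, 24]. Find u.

5

A normal to the plane is n = AB × AC = (-768, 128, -320).
D lies in the plane iff n · AD = 0.
This gives (-768)u + (3840) = 0, so u = 5.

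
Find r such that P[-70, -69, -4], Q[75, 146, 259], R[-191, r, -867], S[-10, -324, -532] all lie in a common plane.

-596

Normal to plane PQS: n = (-46455, 92340, -49875); plane equation n·X = -2920110.
Requiring n·R = -2920110: (92340)r + (52114530) = -2920110.
So r = -596.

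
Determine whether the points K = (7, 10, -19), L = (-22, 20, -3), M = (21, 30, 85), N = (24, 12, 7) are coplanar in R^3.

Yes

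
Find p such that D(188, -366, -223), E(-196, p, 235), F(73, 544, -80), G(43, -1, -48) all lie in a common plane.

-203

Coplanarity ⇔ det[DE; DF; DG] = 0.
Expanding, this is linear in p: (-610)p + (-123830) = 0.
So p = -203.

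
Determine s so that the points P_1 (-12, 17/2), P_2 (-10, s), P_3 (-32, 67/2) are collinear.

6

The three points are collinear iff det[P_1P_2; P_1P_3] = 0.
This determinant is linear in s: (20)s + (-120) = 0, so s = 6.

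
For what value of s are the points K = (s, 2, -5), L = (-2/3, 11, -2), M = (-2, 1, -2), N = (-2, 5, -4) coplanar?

Coplanarity ⇔ det[KL; KM; KN] = 0.
Expanding, this is linear in s: (-20)s + (-160/3) = 0.
So s = -8/3.

-8/3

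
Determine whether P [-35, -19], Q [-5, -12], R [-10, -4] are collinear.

No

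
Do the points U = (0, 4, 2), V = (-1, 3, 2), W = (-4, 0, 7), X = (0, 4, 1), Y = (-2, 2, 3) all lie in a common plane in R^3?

Yes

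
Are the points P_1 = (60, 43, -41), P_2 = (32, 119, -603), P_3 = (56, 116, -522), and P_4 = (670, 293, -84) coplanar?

A normal to the plane through P_1, P_2, P_3 is n = P_1P_2 × P_1P_3 = (4470, -11220, -1740).
The plane has equation n·P = -142920. For P_4: n·P_4 = -146400.
-146400 ≠ -142920, so P_4 is off the plane.

No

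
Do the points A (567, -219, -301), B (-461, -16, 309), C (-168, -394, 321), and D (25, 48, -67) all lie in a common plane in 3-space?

The four points are coplanar iff the 3×3 determinant with rows AB, AC, AD is zero.
Rows: (-1028, 203, 610), (-735, -175, 622), (-542, 267, 234).
Expanding along the first row: (-1028)(-207024) − (203)(165134) + (610)(-291095) = 1730520.
Nonzero ⇒ not coplanar.

No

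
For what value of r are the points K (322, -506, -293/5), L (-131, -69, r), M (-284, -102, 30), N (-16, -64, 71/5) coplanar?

111/5

The points are coplanar iff KL · (KM × KN) = 0.
Expanding, this is linear in r: (-131300)r + (2914860) = 0.
So r = 111/5.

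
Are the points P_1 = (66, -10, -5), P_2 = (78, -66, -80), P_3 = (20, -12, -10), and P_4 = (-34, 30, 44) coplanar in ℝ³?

The four points are coplanar iff the 3×3 determinant with rows P_1P_2, P_1P_3, P_1P_4 is zero.
Rows: (12, -56, -75), (-46, -2, -5), (-100, 40, 49).
Expanding along the first row: (12)(102) − (-56)(-2754) + (-75)(-2040) = 0.
Zero determinant ⇒ coplanar.

Yes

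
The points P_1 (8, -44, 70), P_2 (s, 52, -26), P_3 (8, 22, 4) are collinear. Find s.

Collinearity requires P_1P_2 × P_1P_3 = 0; each component is linear in s.
The y-component gives (66)s + (-528) = 0, so s = 8.
The remaining components then also vanish.

8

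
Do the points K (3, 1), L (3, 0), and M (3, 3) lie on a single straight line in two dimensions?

Yes

KL = (0, -1), KM = (0, 2).
Twice the signed area of △KLM is (0)(2) − (-1)(0) = 0.
The triangle is degenerate (zero area), so the points are collinear.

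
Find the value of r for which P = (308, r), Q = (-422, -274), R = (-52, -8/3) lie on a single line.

Collinearity: (P − Q) must be parallel to (R − Q) = (370, 814/3).
Cross-multiplying the components: (r − (-274))·(370) = (730)·(814/3).
Solving gives r = 784/3.

784/3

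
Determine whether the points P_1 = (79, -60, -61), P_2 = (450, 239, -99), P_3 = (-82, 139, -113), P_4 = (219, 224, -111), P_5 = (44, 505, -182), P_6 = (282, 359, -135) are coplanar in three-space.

No

The plane through P_1, P_2, P_3 has normal n = P_1P_2 × P_1P_3 = (-7986, 25410, 121968) and equation n·P = -9595542.
Checking the remaining points: n·P_4 = -9595542, n·P_5 = -9717510, n·P_6 = -9595542.
Since n·P_5 = -9717510 ≠ -9595542, P_5 is off the plane and the points are not all coplanar.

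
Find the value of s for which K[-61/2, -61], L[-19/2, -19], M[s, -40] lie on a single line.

-20

Collinearity: (M − K) must be parallel to (L − K) = (21, 42).
Cross-multiplying the components: (s − (-61/2))·(42) = (21)·(21).
Solving gives s = -20.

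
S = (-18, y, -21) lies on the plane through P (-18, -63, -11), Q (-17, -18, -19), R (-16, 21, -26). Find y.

-3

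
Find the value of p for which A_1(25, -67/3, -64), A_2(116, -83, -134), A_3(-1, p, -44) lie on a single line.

Direction A_1A_2 = (91, -182/3, -70). From the x-coordinate of A_3, the parameter along the line is τ = (-1 − 25)/91 = -2/7.
Then p = (-67/3) + (-2/7)·(-182/3) = -5.

-5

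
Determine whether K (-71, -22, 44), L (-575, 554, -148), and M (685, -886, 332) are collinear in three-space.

Yes

KL = (-504, 576, -192), KM = (756, -864, 288).
KL × KM = (0, 0, 0).
The cross product vanishes, so the three points are collinear.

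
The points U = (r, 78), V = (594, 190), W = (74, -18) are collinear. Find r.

314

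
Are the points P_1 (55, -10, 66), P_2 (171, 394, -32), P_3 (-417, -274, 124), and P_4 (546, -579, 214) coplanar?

Yes

With P_1 as base: P_1P_2 = (116, 404, -98), P_1P_3 = (-472, -264, 58), P_1P_4 = (491, -569, 148).
P_1P_3 × P_1P_4 = (-6070, 98334, 398192).
P_1P_2 · (P_1P_3 × P_1P_4) = 0.
The scalar triple product vanishes, so the four points are coplanar.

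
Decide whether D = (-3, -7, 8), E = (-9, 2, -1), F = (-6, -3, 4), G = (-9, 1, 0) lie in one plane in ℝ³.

The four points are coplanar iff the 3×3 determinant with rows DE, DF, DG is zero.
Rows: (-6, 9, -9), (-3, 4, -4), (-6, 8, -8).
Expanding along the first row: (-6)(0) − (9)(0) + (-9)(0) = 0.
Zero determinant ⇒ coplanar.

Yes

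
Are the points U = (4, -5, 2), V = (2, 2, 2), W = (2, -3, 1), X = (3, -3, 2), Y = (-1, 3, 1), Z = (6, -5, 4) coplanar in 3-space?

The plane through U, V, W has normal n = UV × UW = (-7, -2, 10) and equation n·P = 2.
Checking the remaining points: n·X = 5, n·Y = 11, n·Z = 8.
Since n·X = 5 ≠ 2, X is off the plane and the points are not all coplanar.

No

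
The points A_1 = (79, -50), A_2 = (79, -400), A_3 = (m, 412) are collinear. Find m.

The three points are collinear iff det[A_1A_2; A_1A_3] = 0.
This determinant is linear in m: (350)m + (-27650) = 0, so m = 79.

79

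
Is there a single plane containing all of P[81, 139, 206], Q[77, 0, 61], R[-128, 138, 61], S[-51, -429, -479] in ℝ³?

A normal to the plane through P, Q, R is n = PQ × PR = (20010, 29725, -29047).
The plane has equation n·X = -231097. For S: n·S = 140978.
140978 ≠ -231097, so S is off the plane.

No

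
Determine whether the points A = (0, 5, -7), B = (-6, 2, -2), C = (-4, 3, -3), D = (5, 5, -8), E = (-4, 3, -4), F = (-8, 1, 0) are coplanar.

The plane through A, B, C has normal n = AB × AC = (-2, 4, 0) and equation n·P = 20.
Checking the remaining points: n·D = 10, n·E = 20, n·F = 20.
Since n·D = 10 ≠ 20, D is off the plane and the points are not all coplanar.

No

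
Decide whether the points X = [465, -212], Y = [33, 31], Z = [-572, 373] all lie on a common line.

XY = (-432, 243), XZ = (-1037, 585).
Twice the signed area of △XYZ is (-432)(585) − (243)(-1037) = -729.
The area is nonzero, so the three points are not collinear.

No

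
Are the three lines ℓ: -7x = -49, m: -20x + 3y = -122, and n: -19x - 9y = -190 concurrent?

Lines aᵢx + bᵢy = cᵢ with pairwise distinct directions are concurrent exactly when det[aᵢ bᵢ cᵢ] = 0.
Here the determinant is 63.
Nonzero, so no common point exists.

No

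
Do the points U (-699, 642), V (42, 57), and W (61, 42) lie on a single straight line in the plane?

Yes

UV = (741, -585), UW = (760, -600).
det[UV; UW] = (741)(-600) − (-585)(760) = 0.
The determinant is zero, so the points are collinear.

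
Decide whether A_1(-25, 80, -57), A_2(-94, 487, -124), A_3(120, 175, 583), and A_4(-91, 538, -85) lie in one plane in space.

Yes

With A_1 as base: A_1A_2 = (-69, 407, -67), A_1A_3 = (145, 95, 640), A_1A_4 = (-66, 458, -28).
A_1A_3 × A_1A_4 = (-295780, -38180, 72680).
A_1A_2 · (A_1A_3 × A_1A_4) = 0.
The scalar triple product vanishes, so the four points are coplanar.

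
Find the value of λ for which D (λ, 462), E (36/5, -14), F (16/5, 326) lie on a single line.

8/5

Collinearity: (D − E) must be parallel to (F − E) = (-4, 340).
Cross-multiplying the components: (λ − 36/5)·(340) = (476)·(-4).
Solving gives λ = 8/5.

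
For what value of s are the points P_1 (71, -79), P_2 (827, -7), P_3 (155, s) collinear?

The three points are collinear iff det[P_1P_2; P_1P_3] = 0.
This determinant is linear in s: (756)s + (53676) = 0, so s = -71.

-71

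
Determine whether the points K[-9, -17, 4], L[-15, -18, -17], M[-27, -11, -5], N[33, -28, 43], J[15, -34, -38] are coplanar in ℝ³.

Yes

The plane through K, L, M has normal n = KL × KM = (135, 324, -54) and equation n·P = -6939.
Checking the remaining points: n·N = -6939, n·J = -6939.
All equal -6939, so all 5 points lie in one plane.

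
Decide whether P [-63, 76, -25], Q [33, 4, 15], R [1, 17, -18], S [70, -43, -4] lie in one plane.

The four points are coplanar iff the 3×3 determinant with rows PQ, PR, PS is zero.
Rows: (96, -72, 40), (64, -59, 7), (133, -119, 21).
Expanding along the first row: (96)(-406) − (-72)(413) + (40)(231) = 0.
Zero determinant ⇒ coplanar.

Yes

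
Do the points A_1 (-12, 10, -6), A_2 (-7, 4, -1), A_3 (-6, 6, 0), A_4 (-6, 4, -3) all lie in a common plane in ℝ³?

No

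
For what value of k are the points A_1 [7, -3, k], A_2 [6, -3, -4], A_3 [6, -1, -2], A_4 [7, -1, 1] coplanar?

-1

Coplanarity ⇔ det[A_1A_2; A_1A_3; A_1A_4] = 0.
Expanding, this is linear in k: (2)k + (2) = 0.
So k = -1.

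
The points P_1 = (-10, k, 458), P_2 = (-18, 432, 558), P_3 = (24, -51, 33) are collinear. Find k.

Direction P_2P_3 = (42, -483, -525). From the x-coordinate of P_1, the parameter along the line is τ = (-10 − (-18))/42 = 4/21.
Then k = 432 + 4/21·(-483) = 340.

340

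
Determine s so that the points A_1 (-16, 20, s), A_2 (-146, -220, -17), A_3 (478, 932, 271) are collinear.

43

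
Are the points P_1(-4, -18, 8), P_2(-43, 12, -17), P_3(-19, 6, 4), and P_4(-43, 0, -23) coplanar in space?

The four points are coplanar iff the 3×3 determinant with rows P_1P_2, P_1P_3, P_1P_4 is zero.
Rows: (-39, 30, -25), (-15, 24, -4), (-39, 18, -31).
Expanding along the first row: (-39)(-672) − (30)(309) + (-25)(666) = 288.
Nonzero ⇒ not coplanar.

No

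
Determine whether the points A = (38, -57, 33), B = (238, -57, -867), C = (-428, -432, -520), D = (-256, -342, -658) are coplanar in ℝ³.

Yes

With A as base: AB = (200, 0, -900), AC = (-466, -375, -553), AD = (-294, -285, -691).
AC × AD = (101520, -159424, 22560).
AB · (AC × AD) = 0.
The scalar triple product vanishes, so the four points are coplanar.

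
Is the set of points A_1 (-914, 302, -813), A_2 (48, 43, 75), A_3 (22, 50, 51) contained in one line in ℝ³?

Yes

A_1A_2 = (962, -259, 888), A_1A_3 = (936, -252, 864).
Each component of A_1A_3 is 36/37 times the corresponding component of A_1A_2, so A_1A_3 = 36/37·A_1A_2 and the points are collinear.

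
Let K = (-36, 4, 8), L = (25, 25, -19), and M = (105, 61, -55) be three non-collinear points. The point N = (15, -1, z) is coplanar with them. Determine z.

-13

Coplanarity requires KL · (KM × KN) = 0.
KL = (61, 21, -27), KM = (141, 57, -63); the triple product is linear in z with coefficient 516 and constant term 6708.
Setting it to zero: z = -13.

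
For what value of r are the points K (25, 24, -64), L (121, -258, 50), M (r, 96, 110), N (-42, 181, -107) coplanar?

-134

The points are coplanar iff KL · (KM × KN) = 0.
Expanding, this is linear in r: (5772)r + (773448) = 0.
So r = -134.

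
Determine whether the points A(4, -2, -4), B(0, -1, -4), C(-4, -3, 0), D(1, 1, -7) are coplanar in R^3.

Yes

A normal to the plane through A, B, C is n = AB × AC = (4, 16, 12).
The plane has equation n·P = -64. For D: n·D = -64.
Equal, so D lies in the plane and all four are coplanar.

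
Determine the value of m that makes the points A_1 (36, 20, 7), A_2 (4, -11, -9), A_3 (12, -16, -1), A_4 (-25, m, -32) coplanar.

-12

Normal to plane A_1A_2A_3: n = (-328, 128, 408); plane equation n·P = -6392.
Requiring n·A_4 = -6392: (128)m + (-4856) = -6392.
So m = -12.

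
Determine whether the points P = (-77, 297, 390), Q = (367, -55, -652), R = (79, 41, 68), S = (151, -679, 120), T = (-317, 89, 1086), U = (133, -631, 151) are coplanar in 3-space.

Yes

The plane through P, Q, R has normal n = PQ × PR = (-153408, -19584, -58752) and equation n·X = -16917312.
Checking the remaining points: n·S = -16917312, n·T = -16917312, n·U = -16917312.
All equal -16917312, so all 6 points lie in one plane.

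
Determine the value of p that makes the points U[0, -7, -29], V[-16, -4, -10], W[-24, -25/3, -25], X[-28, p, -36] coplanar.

-34/3

The points are coplanar iff UV · (UW × UX) = 0.
Expanding, this is linear in p: (-392)p + (-13328/3) = 0.
So p = -34/3.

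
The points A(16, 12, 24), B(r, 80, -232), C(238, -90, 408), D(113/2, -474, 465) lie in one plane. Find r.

The points are coplanar iff AB · (AC × AD) = 0.
Expanding, this is linear in r: (141642)r + (18696744) = 0.
So r = -132.

-132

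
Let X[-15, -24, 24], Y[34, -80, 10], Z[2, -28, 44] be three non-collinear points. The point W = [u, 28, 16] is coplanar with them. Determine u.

-74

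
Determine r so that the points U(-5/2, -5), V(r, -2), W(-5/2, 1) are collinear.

The three points are collinear iff det[UV; UW] = 0.
This determinant is linear in r: (6)r + (15) = 0, so r = -5/2.

-5/2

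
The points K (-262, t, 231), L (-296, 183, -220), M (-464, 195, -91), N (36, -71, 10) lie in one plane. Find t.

-46

The points are coplanar iff KL · (KM × KN) = 0.
Expanding, this is linear in t: (-81468)t + (-3747528) = 0.
So t = -46.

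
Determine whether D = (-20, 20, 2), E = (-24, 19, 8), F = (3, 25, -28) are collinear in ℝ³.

DE = (-4, -1, 6), DF = (23, 5, -30).
Comparing components 3 and 1: (6)(23) − (-4)(-30) = 18 ≠ 0, so DE and DF are not parallel and the points are not collinear.

No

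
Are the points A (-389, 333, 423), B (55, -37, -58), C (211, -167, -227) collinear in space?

AB = (444, -370, -481), AC = (600, -500, -650).
AB × AC = (0, 0, 0).
The cross product vanishes, so the three points are collinear.

Yes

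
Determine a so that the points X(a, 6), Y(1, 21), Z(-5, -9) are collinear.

Collinearity: (X − Y) must be parallel to (Z − Y) = (-6, -30).
Cross-multiplying the components: (a − 1)·(-30) = (-15)·(-6).
Solving gives a = -2.

-2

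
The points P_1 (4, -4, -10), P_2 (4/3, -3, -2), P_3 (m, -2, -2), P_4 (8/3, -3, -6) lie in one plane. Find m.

4/3

Normal to plane P_1P_2P_4: n = (-4, 0, -4/3); plane equation n·P = -8/3.
Requiring n·P_3 = -8/3: (-4)m + (8/3) = -8/3.
So m = 4/3.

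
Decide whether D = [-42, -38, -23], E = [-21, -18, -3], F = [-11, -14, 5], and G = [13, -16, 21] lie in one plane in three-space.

With D as base: DE = (21, 20, 20), DF = (31, 24, 28), DG = (55, 22, 44).
DF × DG = (440, 176, -638).
DE · (DF × DG) = 0.
The scalar triple product vanishes, so the four points are coplanar.

Yes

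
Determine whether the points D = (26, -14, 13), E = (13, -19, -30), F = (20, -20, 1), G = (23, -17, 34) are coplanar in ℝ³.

No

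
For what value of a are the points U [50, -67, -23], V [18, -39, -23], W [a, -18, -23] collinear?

Direction UV = (-32, 28, 0). From the y-coordinate of W, the parameter along the line is τ = (-18 − (-67))/28 = 7/4.
Then a = 50 + 7/4·(-32) = -6.

-6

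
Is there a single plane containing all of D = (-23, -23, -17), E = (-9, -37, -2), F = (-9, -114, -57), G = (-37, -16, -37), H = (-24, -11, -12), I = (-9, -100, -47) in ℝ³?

The plane through D, E, F has normal n = DE × DF = (1925, 770, -1078) and equation n·P = -43659.
Checking the remaining points: n·G = -43659, n·H = -41734, n·I = -43659.
Since n·H = -41734 ≠ -43659, H is off the plane and the points are not all coplanar.

No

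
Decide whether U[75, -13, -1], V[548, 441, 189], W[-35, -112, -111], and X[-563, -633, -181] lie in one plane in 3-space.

With U as base: UV = (473, 454, 190), UW = (-110, -99, -110), UX = (-638, -620, -180).
UW × UX = (-50380, 50380, 5038).
UV · (UW × UX) = 0.
The scalar triple product vanishes, so the four points are coplanar.

Yes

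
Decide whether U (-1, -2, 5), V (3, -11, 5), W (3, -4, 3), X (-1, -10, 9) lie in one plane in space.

No

A normal to the plane through U, V, W is n = UV × UW = (18, 8, 28).
The plane has equation n·P = 106. For X: n·X = 154.
154 ≠ 106, so X is off the plane.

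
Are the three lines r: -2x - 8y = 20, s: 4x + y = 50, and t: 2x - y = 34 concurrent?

Yes

Intersecting r and s: solving the 2×2 system gives (x, y) = (14, -6).
Substitute into t: (2)(14) + (-1)(-6) = 34.
This equals 34, so (14, -6) lies on all three lines and they are concurrent.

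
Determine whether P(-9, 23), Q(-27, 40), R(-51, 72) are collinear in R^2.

PQ = (-18, 17), PR = (-42, 49).
If collinear, PR would be a scalar multiple of PQ. But (-18)·(49) ≠ (17)·(-42) (difference -168), so they are not parallel; the points are not collinear.

No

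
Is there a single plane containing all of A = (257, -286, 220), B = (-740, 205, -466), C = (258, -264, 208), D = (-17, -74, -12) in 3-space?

Yes

With A as base: AB = (-997, 491, -686), AC = (1, 22, -12), AD = (-274, 212, -232).
AC × AD = (-2560, 3520, 6240).
AB · (AC × AD) = 0.
The scalar triple product vanishes, so the four points are coplanar.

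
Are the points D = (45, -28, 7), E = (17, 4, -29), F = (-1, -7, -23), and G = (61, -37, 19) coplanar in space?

Yes

The four points are coplanar iff the 3×3 determinant with rows DE, DF, DG is zero.
Rows: (-28, 32, -36), (-46, 21, -30), (16, -9, 12).
Expanding along the first row: (-28)(-18) − (32)(-72) + (-36)(78) = 0.
Zero determinant ⇒ coplanar.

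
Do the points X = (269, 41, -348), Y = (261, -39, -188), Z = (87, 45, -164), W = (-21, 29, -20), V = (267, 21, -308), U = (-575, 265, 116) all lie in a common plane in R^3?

Yes

The plane through X, Y, Z has normal n = XY × XZ = (-15360, -27648, -14592) and equation n·P = -187392.
Checking the remaining points: n·W = -187392, n·V = -187392, n·U = -187392.
All equal -187392, so all 6 points lie in one plane.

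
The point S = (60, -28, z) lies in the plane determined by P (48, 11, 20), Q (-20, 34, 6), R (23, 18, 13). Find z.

A normal to the plane is n = PQ × PR = (-63, -126, 99).
S lies in the plane iff n · PS = 0.
This gives (99)z + (2178) = 0, so z = -22.

-22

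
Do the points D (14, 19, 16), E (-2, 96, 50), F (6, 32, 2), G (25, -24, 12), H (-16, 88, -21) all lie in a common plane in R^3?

No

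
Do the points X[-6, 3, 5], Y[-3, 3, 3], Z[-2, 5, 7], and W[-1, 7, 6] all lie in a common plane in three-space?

No

With X as base: XY = (3, 0, -2), XZ = (4, 2, 2), XW = (5, 4, 1).
XZ × XW = (-6, 6, 6).
XY · (XZ × XW) = -30.
Since -30 ≠ 0, the four points are not coplanar.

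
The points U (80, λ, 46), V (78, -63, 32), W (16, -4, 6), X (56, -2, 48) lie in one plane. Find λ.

-44

The points are coplanar iff UV · (UW × UX) = 0.
Expanding, this is linear in λ: (-1564)λ + (-68816) = 0.
So λ = -44.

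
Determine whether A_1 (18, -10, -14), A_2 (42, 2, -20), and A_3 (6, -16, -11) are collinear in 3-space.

Yes

A_1A_2 = (24, 12, -6), A_1A_3 = (-12, -6, 3).
A_1A_2 × A_1A_3 = (0, 0, 0).
The cross product vanishes, so the three points are collinear.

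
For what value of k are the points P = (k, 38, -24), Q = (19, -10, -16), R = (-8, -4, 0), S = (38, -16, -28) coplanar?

Coplanarity ⇔ det[PQ; PR; PS] = 0.
Expanding, this is linear in k: (-24)k + (1800) = 0.
So k = 75.

75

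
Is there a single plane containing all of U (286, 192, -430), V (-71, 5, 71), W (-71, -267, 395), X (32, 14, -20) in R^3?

Yes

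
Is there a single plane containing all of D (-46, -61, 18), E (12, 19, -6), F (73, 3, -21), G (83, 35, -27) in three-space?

A normal to the plane through D, E, F is n = DE × DF = (-1584, -594, -5808).
The plane has equation n·P = 4554. For G: n·G = 4554.
Equal, so G lies in the plane and all four are coplanar.

Yes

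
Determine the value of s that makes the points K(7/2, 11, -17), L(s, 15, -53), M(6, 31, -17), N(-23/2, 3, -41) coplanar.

-17

Normal to plane KMN: n = (-480, 60, 280); plane equation n·P = -5780.
Requiring n·L = -5780: (-480)s + (-13940) = -5780.
So s = -17.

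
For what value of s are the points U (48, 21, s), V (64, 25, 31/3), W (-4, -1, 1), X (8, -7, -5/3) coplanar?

The points are coplanar iff UV · (UW × UX) = 0.
Expanding, this is linear in s: (-720)s + (6480) = 0.
So s = 9.

9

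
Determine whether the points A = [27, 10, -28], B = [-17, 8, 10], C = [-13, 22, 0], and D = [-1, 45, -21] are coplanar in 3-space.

Yes

A normal to the plane through A, B, C is n = AB × AC = (-512, -288, -608).
The plane has equation n·P = 320. For D: n·D = 320.
Equal, so D lies in the plane and all four are coplanar.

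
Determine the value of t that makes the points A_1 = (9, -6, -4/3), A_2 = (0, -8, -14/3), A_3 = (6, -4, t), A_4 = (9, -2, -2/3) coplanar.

-2

The points are coplanar iff A_1A_2 · (A_1A_3 × A_1A_4) = 0.
Expanding, this is linear in t: (36)t + (72) = 0.
So t = -2.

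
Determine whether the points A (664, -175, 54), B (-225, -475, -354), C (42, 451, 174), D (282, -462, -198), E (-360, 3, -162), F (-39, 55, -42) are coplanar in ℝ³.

Yes

The plane through A, B, C has normal n = AB × AC = (219408, 360456, -743114) and equation n·P = 42478956.
Checking the remaining points: n·D = 42478956, n·E = 42478956, n·F = 42478956.
All equal 42478956, so all 6 points lie in one plane.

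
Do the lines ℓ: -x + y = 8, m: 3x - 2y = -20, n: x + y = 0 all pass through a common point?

Yes

The three lines meet at one point iff the augmented coefficient matrix [aᵢ bᵢ cᵢ] has rank < 3, i.e. its determinant vanishes.
Here the determinant is 0.
It vanishes, so the lines are concurrent at (-4, 4).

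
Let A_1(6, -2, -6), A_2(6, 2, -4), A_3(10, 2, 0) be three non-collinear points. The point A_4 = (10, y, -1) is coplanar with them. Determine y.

0

Coplanarity requires A_1A_2 · (A_1A_3 × A_1A_4) = 0.
A_1A_2 = (0, 4, 2), A_1A_3 = (4, 4, 6); the triple product is linear in y with coefficient 8 and constant term 0.
Setting it to zero: y = 0.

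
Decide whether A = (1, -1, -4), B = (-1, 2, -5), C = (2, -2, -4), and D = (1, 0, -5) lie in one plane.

Yes

The four points are coplanar iff the 3×3 determinant with rows AB, AC, AD is zero.
Rows: (-2, 3, -1), (1, -1, 0), (0, 1, -1).
Expanding along the first row: (-2)(1) − (3)(-1) + (-1)(1) = 0.
Zero determinant ⇒ coplanar.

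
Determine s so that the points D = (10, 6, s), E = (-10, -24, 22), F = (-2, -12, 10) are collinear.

-8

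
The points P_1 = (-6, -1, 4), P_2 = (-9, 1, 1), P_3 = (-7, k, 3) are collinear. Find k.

Direction P_1P_2 = (-3, 2, -3). From the x-coordinate of P_3, the parameter along the line is τ = (-7 − (-6))/(-3) = 1/3.
Then k = (-1) + 1/3·(2) = -1/3.

-1/3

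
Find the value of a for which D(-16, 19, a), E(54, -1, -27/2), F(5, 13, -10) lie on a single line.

-17/2

Collinearity requires DE × DF = 0; each component is linear in a.
The x-component gives (14)a + (119) = 0, so a = -17/2.
The remaining components then also vanish.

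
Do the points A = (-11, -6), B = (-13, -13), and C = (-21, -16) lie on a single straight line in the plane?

AB = (-2, -7), AC = (-10, -10).
If collinear, AC would be a scalar multiple of AB. But (-2)·(-10) ≠ (-7)·(-10) (difference -50), so they are not parallel; the points are not collinear.

No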